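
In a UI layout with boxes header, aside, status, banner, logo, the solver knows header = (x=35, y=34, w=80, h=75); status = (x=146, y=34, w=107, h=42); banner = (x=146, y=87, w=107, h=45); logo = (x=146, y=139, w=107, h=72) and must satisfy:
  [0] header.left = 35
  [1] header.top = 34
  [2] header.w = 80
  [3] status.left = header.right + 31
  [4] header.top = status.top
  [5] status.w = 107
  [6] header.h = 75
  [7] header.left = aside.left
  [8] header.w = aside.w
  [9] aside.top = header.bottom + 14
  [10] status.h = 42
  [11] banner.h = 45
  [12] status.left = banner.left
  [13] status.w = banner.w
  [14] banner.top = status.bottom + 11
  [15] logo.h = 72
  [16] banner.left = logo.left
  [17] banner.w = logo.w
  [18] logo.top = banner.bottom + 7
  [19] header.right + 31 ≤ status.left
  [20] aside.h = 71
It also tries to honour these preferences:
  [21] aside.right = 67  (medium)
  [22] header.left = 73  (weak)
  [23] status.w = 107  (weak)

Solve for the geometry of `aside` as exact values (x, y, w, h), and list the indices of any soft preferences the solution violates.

aside = (x=35, y=123, w=80, h=71)
violated soft preferences: 21, 22

1. aside.x = 35  [header.left = aside.left]
2. aside.w = 80  [header.w = aside.w]
3. aside.y = 123  [aside.top = header.bottom + 14]
4. aside.h = 71  [aside.h = 71]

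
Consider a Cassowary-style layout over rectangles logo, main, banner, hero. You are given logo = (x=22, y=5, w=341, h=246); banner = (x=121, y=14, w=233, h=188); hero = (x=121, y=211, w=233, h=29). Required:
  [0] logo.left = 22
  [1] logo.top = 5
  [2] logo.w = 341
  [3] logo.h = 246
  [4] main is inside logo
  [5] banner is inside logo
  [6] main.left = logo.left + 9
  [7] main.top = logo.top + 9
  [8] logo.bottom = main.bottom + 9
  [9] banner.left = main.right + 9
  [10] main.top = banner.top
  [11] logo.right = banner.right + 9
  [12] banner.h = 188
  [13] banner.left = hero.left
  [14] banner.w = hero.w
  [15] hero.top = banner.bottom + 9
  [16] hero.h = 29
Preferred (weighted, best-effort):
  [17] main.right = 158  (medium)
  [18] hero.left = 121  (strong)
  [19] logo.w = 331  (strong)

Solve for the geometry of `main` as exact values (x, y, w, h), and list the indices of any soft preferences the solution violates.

main = (x=31, y=14, w=81, h=228)
violated soft preferences: 17, 19

1. main.x = 31  [main.left = logo.left + 9]
2. main.y = 14  [main.top = logo.top + 9]
3. main.h = 228  [logo.bottom = main.bottom + 9]
4. main.w = 81  [banner.left = main.right + 9]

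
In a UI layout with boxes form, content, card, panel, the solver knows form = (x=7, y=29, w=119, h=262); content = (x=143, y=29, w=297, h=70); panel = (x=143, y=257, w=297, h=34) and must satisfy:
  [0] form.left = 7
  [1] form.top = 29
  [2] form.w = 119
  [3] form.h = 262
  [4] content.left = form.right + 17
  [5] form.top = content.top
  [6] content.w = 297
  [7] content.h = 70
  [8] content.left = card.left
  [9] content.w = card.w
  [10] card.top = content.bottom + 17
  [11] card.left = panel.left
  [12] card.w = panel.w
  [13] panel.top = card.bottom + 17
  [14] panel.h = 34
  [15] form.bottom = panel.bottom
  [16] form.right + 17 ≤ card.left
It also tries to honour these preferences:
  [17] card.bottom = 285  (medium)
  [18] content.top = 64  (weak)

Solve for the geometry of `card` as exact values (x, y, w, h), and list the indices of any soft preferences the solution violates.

1. card.x = 143  [content.left = card.left]
2. card.w = 297  [content.w = card.w]
3. card.y = 116  [card.top = content.bottom + 17]
4. card.h = 124  [panel.top = card.bottom + 17]

card = (x=143, y=116, w=297, h=124)
violated soft preferences: 17, 18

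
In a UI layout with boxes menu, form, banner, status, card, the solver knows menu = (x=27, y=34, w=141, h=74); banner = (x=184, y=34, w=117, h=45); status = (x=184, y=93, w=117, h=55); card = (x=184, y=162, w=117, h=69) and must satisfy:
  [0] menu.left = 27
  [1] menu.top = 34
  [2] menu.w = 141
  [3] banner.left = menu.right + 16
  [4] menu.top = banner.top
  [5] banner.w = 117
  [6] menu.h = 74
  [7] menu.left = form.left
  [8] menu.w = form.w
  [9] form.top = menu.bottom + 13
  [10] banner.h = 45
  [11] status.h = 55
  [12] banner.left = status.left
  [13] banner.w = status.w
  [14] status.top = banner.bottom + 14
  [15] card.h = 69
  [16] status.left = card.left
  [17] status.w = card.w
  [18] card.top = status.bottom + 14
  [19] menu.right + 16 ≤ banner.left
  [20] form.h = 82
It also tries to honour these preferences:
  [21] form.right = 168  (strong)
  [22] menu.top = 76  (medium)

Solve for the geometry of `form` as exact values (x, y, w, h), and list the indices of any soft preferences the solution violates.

1. form.x = 27  [menu.left = form.left]
2. form.w = 141  [menu.w = form.w]
3. form.y = 121  [form.top = menu.bottom + 13]
4. form.h = 82  [form.h = 82]

form = (x=27, y=121, w=141, h=82)
violated soft preferences: 22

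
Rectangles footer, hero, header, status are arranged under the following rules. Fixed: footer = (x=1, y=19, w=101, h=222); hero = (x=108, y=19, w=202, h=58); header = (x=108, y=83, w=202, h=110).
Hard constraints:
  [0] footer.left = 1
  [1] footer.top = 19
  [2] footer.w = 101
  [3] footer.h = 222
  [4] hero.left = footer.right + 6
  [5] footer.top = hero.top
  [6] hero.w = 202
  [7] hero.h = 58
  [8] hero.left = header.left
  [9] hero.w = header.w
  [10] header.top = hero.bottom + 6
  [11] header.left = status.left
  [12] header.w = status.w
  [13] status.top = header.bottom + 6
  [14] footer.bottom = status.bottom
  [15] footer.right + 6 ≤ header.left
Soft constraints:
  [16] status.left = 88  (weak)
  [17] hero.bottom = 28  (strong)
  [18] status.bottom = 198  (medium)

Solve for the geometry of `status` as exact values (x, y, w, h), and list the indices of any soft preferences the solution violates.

1. status.x = 108  [header.left = status.left]
2. status.w = 202  [header.w = status.w]
3. status.y = 199  [status.top = header.bottom + 6]
4. status.h = 42  [footer.bottom = status.bottom]

status = (x=108, y=199, w=202, h=42)
violated soft preferences: 16, 17, 18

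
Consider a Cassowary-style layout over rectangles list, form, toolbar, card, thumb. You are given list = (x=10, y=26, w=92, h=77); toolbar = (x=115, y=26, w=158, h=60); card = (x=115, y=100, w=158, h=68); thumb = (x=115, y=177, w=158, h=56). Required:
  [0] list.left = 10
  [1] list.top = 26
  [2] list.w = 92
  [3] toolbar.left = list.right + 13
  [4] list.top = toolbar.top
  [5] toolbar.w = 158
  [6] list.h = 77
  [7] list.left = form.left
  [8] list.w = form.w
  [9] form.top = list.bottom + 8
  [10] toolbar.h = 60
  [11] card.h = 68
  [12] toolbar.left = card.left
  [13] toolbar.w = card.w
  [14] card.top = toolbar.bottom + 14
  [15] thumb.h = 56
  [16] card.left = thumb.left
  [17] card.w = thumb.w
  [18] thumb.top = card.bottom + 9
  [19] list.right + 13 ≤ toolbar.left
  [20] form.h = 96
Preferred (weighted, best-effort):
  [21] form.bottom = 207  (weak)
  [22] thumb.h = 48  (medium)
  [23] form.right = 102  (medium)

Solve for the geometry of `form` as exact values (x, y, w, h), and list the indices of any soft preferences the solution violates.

form = (x=10, y=111, w=92, h=96)
violated soft preferences: 22

1. form.x = 10  [list.left = form.left]
2. form.w = 92  [list.w = form.w]
3. form.y = 111  [form.top = list.bottom + 8]
4. form.h = 96  [form.h = 96]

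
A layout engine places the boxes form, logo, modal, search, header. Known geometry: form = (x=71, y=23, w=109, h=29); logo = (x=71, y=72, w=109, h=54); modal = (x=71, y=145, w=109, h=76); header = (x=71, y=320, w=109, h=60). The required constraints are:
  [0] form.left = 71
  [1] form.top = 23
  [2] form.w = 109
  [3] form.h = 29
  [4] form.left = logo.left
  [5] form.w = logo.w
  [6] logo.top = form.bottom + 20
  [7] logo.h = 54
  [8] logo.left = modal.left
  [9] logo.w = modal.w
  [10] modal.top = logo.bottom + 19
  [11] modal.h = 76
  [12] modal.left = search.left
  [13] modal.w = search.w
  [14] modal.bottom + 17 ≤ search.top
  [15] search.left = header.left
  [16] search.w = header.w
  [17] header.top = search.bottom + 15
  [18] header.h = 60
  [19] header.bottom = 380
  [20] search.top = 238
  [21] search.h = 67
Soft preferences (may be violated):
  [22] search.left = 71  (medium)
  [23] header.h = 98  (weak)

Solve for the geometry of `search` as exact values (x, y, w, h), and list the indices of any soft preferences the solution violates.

1. search.x = 71  [modal.left = search.left]
2. search.w = 109  [modal.w = search.w]
3. search.y = 238  [search.top = 238]
4. search.h = 67  [search.h = 67]

search = (x=71, y=238, w=109, h=67)
violated soft preferences: 23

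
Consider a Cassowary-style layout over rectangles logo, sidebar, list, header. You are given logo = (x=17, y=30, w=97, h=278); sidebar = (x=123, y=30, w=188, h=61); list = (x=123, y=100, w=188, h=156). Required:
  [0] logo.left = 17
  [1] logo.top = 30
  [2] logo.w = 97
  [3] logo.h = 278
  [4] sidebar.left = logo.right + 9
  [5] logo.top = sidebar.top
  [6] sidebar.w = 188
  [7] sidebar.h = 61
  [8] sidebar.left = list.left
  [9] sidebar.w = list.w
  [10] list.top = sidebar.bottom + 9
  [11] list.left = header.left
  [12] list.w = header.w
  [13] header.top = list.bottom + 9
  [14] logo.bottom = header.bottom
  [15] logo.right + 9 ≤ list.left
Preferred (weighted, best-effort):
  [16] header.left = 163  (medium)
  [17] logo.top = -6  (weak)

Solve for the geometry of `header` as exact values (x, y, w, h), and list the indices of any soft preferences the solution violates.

header = (x=123, y=265, w=188, h=43)
violated soft preferences: 16, 17

1. header.x = 123  [list.left = header.left]
2. header.w = 188  [list.w = header.w]
3. header.y = 265  [header.top = list.bottom + 9]
4. header.h = 43  [logo.bottom = header.bottom]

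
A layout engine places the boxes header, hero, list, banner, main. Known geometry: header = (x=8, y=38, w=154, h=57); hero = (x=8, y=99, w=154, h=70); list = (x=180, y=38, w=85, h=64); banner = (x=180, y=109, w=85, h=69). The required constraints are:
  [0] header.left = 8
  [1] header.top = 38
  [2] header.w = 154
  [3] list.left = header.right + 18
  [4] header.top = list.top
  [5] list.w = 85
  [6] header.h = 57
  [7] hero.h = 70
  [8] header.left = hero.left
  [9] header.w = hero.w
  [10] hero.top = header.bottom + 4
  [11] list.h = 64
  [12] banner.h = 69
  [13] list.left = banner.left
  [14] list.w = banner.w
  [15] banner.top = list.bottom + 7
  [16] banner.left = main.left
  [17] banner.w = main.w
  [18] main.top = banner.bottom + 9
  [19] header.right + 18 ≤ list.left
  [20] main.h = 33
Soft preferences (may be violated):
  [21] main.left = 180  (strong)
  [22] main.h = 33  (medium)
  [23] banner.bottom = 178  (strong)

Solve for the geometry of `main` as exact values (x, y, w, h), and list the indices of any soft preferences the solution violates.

1. main.x = 180  [banner.left = main.left]
2. main.w = 85  [banner.w = main.w]
3. main.y = 187  [main.top = banner.bottom + 9]
4. main.h = 33  [main.h = 33]

main = (x=180, y=187, w=85, h=33)
violated soft preferences: none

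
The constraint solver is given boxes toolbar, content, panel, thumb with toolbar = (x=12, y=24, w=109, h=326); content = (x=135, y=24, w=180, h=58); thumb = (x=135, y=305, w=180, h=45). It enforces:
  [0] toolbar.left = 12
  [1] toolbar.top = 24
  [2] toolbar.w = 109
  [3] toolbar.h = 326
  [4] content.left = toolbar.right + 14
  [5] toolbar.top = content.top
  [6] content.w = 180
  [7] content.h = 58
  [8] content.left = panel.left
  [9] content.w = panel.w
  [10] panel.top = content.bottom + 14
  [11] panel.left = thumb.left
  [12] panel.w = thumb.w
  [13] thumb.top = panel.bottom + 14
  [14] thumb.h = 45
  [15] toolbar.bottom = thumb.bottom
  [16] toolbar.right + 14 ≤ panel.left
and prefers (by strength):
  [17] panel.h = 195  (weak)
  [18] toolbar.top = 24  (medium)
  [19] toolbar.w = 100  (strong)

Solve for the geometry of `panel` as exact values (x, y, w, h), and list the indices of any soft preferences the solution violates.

panel = (x=135, y=96, w=180, h=195)
violated soft preferences: 19

1. panel.x = 135  [content.left = panel.left]
2. panel.w = 180  [content.w = panel.w]
3. panel.y = 96  [panel.top = content.bottom + 14]
4. panel.h = 195  [thumb.top = panel.bottom + 14]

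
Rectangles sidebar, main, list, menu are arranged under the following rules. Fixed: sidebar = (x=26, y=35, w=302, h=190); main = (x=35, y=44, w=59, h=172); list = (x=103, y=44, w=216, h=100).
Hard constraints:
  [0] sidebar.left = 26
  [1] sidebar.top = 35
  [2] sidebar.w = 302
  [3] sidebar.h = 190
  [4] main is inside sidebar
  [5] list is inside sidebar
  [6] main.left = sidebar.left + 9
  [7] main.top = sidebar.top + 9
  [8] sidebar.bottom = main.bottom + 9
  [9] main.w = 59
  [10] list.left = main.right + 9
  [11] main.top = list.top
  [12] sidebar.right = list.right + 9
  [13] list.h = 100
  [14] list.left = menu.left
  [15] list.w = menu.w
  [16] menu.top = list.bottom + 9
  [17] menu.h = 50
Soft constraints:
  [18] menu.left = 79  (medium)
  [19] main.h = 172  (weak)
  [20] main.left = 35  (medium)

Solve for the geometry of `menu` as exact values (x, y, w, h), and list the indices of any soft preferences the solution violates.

menu = (x=103, y=153, w=216, h=50)
violated soft preferences: 18

1. menu.x = 103  [list.left = menu.left]
2. menu.w = 216  [list.w = menu.w]
3. menu.y = 153  [menu.top = list.bottom + 9]
4. menu.h = 50  [menu.h = 50]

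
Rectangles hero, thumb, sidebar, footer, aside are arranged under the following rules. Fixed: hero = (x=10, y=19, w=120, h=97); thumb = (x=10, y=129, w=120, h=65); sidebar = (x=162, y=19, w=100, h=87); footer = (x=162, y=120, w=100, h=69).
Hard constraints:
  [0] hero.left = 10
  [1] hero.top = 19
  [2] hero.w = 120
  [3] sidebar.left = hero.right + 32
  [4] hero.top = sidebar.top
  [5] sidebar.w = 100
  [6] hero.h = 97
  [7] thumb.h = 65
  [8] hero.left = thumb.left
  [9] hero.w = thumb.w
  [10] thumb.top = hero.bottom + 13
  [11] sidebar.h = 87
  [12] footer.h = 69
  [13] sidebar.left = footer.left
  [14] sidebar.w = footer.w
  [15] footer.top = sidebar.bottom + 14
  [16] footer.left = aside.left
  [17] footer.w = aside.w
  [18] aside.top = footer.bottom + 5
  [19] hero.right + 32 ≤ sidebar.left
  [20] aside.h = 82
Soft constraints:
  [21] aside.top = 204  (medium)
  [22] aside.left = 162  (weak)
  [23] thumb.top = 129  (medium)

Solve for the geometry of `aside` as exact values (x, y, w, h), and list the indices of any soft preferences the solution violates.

aside = (x=162, y=194, w=100, h=82)
violated soft preferences: 21

1. aside.x = 162  [footer.left = aside.left]
2. aside.w = 100  [footer.w = aside.w]
3. aside.y = 194  [aside.top = footer.bottom + 5]
4. aside.h = 82  [aside.h = 82]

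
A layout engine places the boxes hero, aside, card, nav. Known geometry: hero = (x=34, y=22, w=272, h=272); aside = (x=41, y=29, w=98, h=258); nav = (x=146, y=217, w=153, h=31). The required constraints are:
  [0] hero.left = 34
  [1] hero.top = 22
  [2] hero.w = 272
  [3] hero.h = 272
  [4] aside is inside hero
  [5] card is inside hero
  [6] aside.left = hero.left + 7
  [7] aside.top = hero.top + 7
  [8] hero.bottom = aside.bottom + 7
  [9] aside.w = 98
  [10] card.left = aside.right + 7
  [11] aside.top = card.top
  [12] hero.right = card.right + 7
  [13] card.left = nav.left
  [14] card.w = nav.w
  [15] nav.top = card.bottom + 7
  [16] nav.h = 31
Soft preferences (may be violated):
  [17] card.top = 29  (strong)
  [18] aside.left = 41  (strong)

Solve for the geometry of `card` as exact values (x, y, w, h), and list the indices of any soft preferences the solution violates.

1. card.x = 146  [card.left = aside.right + 7]
2. card.y = 29  [aside.top = card.top]
3. card.w = 153  [hero.right = card.right + 7]
4. card.h = 181  [nav.top = card.bottom + 7]

card = (x=146, y=29, w=153, h=181)
violated soft preferences: none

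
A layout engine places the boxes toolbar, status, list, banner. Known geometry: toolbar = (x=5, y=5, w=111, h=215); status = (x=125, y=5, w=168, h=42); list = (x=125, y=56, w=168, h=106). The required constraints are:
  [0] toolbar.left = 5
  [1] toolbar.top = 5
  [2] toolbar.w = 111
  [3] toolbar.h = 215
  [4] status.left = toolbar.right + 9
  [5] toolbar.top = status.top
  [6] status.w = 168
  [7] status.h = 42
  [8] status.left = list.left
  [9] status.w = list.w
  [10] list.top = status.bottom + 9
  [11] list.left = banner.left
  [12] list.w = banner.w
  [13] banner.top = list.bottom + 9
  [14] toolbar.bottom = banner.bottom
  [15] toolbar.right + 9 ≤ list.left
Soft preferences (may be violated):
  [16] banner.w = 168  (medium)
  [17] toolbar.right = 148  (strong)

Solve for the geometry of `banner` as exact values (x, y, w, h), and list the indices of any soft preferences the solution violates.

1. banner.x = 125  [list.left = banner.left]
2. banner.w = 168  [list.w = banner.w]
3. banner.y = 171  [banner.top = list.bottom + 9]
4. banner.h = 49  [toolbar.bottom = banner.bottom]

banner = (x=125, y=171, w=168, h=49)
violated soft preferences: 17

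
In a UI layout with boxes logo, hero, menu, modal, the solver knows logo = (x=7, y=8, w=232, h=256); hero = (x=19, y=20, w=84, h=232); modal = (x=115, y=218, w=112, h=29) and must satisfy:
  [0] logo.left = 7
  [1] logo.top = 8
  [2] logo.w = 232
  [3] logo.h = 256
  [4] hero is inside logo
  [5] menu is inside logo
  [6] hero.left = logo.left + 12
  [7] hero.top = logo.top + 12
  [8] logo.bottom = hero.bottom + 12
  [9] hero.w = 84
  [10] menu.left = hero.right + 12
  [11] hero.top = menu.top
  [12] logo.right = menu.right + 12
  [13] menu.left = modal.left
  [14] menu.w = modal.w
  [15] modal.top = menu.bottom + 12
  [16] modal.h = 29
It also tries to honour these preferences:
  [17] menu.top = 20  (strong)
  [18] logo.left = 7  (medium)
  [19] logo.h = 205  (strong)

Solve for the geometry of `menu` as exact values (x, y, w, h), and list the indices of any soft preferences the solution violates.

menu = (x=115, y=20, w=112, h=186)
violated soft preferences: 19

1. menu.x = 115  [menu.left = hero.right + 12]
2. menu.y = 20  [hero.top = menu.top]
3. menu.w = 112  [logo.right = menu.right + 12]
4. menu.h = 186  [modal.top = menu.bottom + 12]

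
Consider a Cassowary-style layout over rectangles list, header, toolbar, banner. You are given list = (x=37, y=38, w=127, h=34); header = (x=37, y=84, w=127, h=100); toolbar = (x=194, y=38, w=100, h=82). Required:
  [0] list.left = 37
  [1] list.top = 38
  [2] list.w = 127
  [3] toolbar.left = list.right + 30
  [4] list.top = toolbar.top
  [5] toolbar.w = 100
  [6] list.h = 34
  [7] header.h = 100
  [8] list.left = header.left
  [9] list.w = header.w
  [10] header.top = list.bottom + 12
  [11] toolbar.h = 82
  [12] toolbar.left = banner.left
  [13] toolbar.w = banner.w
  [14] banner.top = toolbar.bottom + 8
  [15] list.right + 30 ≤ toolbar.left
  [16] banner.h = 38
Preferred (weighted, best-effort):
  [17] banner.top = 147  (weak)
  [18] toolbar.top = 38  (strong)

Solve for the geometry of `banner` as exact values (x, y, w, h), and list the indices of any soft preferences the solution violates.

1. banner.x = 194  [toolbar.left = banner.left]
2. banner.w = 100  [toolbar.w = banner.w]
3. banner.y = 128  [banner.top = toolbar.bottom + 8]
4. banner.h = 38  [banner.h = 38]

banner = (x=194, y=128, w=100, h=38)
violated soft preferences: 17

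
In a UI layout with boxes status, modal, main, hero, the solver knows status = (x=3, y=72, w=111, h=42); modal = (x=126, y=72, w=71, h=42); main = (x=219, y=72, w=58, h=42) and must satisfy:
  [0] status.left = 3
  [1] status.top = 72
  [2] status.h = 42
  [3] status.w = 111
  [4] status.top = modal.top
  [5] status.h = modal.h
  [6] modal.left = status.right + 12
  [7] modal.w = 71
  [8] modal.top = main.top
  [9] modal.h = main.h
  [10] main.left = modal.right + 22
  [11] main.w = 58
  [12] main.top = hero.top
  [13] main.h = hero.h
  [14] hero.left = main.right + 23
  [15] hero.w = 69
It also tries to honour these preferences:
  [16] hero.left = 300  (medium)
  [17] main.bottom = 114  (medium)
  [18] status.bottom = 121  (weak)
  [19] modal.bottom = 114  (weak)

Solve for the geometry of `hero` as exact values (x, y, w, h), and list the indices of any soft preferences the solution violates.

1. hero.y = 72  [main.top = hero.top]
2. hero.h = 42  [main.h = hero.h]
3. hero.x = 300  [hero.left = main.right + 23]
4. hero.w = 69  [hero.w = 69]

hero = (x=300, y=72, w=69, h=42)
violated soft preferences: 18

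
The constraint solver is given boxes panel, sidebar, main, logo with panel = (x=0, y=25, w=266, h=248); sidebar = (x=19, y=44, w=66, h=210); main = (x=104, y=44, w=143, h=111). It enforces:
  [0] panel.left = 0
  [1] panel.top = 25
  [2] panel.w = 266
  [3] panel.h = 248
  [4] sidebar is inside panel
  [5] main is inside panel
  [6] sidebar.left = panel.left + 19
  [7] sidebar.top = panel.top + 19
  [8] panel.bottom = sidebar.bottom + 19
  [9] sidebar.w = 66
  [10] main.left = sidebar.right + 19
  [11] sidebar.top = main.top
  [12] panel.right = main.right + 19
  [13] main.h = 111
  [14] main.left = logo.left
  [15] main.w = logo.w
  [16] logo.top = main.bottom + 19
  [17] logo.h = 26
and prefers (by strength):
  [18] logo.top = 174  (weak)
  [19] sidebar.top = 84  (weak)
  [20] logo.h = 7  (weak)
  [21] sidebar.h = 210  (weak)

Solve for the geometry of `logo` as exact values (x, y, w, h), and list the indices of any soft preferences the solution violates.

logo = (x=104, y=174, w=143, h=26)
violated soft preferences: 19, 20

1. logo.x = 104  [main.left = logo.left]
2. logo.w = 143  [main.w = logo.w]
3. logo.y = 174  [logo.top = main.bottom + 19]
4. logo.h = 26  [logo.h = 26]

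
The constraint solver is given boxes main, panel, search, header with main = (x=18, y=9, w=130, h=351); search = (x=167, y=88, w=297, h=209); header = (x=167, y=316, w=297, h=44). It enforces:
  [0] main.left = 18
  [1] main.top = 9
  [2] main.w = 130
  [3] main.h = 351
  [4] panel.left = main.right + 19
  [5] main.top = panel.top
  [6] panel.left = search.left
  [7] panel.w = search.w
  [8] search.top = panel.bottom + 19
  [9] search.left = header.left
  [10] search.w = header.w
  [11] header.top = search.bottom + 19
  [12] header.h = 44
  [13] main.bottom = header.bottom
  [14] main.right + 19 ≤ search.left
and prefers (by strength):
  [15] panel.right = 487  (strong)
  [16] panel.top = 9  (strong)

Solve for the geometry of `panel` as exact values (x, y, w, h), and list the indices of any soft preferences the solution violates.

panel = (x=167, y=9, w=297, h=60)
violated soft preferences: 15

1. panel.x = 167  [panel.left = main.right + 19]
2. panel.y = 9  [main.top = panel.top]
3. panel.w = 297  [panel.w = search.w]
4. panel.h = 60  [search.top = panel.bottom + 19]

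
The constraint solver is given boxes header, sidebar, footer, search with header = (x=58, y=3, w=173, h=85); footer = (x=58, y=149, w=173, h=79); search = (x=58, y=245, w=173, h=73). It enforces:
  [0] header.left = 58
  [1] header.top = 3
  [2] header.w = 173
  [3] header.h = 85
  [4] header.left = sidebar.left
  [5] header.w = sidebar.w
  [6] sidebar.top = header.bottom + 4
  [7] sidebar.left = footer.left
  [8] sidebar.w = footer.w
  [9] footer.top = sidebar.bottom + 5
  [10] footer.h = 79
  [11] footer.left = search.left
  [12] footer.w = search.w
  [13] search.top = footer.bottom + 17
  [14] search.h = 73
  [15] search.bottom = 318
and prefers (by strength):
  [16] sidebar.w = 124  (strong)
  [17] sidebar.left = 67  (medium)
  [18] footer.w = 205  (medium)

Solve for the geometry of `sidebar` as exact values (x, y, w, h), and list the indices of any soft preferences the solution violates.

1. sidebar.x = 58  [header.left = sidebar.left]
2. sidebar.w = 173  [header.w = sidebar.w]
3. sidebar.y = 92  [sidebar.top = header.bottom + 4]
4. sidebar.h = 52  [footer.top = sidebar.bottom + 5]

sidebar = (x=58, y=92, w=173, h=52)
violated soft preferences: 16, 17, 18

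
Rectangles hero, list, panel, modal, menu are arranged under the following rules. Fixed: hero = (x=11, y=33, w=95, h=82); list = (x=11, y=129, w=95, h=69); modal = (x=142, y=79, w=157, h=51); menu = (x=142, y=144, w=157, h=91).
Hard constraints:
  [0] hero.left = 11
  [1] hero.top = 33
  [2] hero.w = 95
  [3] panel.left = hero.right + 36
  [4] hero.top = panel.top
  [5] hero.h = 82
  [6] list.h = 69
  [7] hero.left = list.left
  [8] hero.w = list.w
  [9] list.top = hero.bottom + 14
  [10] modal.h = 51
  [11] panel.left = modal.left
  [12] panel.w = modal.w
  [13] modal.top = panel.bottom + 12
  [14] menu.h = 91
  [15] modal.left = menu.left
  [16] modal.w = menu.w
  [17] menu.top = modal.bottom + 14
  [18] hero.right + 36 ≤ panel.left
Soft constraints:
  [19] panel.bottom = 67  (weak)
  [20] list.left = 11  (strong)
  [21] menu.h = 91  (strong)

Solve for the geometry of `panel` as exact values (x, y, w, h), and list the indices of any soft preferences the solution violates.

panel = (x=142, y=33, w=157, h=34)
violated soft preferences: none

1. panel.x = 142  [panel.left = hero.right + 36]
2. panel.y = 33  [hero.top = panel.top]
3. panel.w = 157  [panel.w = modal.w]
4. panel.h = 34  [modal.top = panel.bottom + 12]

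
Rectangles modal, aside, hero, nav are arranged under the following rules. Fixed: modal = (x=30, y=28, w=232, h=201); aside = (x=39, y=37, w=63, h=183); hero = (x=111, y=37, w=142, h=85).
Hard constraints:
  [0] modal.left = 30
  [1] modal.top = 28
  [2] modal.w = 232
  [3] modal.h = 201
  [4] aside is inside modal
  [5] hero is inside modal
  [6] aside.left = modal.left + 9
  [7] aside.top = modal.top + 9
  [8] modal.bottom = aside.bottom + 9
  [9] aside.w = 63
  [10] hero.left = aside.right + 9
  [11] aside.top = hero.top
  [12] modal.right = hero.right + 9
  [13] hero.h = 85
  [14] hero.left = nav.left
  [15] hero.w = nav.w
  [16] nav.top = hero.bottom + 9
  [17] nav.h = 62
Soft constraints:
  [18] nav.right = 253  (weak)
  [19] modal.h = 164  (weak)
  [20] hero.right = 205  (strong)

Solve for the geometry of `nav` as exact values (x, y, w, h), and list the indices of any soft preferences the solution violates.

nav = (x=111, y=131, w=142, h=62)
violated soft preferences: 19, 20

1. nav.x = 111  [hero.left = nav.left]
2. nav.w = 142  [hero.w = nav.w]
3. nav.y = 131  [nav.top = hero.bottom + 9]
4. nav.h = 62  [nav.h = 62]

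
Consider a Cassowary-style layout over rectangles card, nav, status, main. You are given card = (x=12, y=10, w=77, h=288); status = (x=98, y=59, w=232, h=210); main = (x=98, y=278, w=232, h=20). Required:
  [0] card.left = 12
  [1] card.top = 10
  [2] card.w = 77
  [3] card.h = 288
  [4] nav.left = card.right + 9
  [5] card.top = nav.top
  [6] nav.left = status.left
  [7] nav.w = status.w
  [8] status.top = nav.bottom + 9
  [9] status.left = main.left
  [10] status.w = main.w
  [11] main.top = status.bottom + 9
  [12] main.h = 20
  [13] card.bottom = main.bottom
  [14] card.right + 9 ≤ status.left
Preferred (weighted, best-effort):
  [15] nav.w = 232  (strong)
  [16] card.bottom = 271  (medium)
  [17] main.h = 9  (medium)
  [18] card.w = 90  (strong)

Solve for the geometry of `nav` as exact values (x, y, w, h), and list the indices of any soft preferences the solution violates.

nav = (x=98, y=10, w=232, h=40)
violated soft preferences: 16, 17, 18

1. nav.x = 98  [nav.left = card.right + 9]
2. nav.y = 10  [card.top = nav.top]
3. nav.w = 232  [nav.w = status.w]
4. nav.h = 40  [status.top = nav.bottom + 9]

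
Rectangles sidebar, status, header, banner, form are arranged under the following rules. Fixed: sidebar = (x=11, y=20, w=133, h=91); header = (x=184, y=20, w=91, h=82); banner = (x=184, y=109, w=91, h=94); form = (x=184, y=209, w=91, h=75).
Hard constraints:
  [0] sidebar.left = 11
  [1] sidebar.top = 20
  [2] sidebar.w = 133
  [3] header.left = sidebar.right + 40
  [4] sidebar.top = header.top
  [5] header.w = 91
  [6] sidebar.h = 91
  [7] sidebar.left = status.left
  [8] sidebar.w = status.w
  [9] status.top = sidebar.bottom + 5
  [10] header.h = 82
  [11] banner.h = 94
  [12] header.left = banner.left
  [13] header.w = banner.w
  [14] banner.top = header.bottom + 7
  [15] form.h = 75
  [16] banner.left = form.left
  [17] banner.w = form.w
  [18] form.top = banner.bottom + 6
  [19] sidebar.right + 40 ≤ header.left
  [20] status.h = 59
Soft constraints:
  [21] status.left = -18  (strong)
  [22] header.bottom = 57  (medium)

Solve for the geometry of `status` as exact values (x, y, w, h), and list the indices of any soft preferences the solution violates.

1. status.x = 11  [sidebar.left = status.left]
2. status.w = 133  [sidebar.w = status.w]
3. status.y = 116  [status.top = sidebar.bottom + 5]
4. status.h = 59  [status.h = 59]

status = (x=11, y=116, w=133, h=59)
violated soft preferences: 21, 22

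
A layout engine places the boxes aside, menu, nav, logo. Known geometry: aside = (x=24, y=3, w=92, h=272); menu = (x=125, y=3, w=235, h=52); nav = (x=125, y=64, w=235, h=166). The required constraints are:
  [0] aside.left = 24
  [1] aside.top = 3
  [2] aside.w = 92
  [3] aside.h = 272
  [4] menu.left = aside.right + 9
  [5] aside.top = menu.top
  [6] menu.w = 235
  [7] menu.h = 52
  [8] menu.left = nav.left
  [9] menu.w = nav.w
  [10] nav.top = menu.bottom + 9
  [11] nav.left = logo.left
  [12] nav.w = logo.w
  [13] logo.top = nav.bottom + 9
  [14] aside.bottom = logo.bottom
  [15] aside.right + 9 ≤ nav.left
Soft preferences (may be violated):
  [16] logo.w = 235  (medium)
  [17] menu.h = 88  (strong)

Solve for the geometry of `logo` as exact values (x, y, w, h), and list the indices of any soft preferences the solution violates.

1. logo.x = 125  [nav.left = logo.left]
2. logo.w = 235  [nav.w = logo.w]
3. logo.y = 239  [logo.top = nav.bottom + 9]
4. logo.h = 36  [aside.bottom = logo.bottom]

logo = (x=125, y=239, w=235, h=36)
violated soft preferences: 17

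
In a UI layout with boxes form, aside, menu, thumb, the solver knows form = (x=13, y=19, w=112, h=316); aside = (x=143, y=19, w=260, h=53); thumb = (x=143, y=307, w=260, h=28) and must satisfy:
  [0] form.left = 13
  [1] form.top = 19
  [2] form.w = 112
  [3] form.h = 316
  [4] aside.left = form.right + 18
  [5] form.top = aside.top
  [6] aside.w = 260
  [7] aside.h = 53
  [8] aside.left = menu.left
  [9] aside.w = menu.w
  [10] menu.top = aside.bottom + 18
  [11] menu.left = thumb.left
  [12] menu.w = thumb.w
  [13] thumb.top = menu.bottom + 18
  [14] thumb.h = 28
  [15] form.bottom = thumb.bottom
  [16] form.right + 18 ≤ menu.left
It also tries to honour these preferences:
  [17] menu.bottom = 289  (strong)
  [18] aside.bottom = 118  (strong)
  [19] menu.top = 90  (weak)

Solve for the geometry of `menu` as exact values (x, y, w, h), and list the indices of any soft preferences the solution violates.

menu = (x=143, y=90, w=260, h=199)
violated soft preferences: 18

1. menu.x = 143  [aside.left = menu.left]
2. menu.w = 260  [aside.w = menu.w]
3. menu.y = 90  [menu.top = aside.bottom + 18]
4. menu.h = 199  [thumb.top = menu.bottom + 18]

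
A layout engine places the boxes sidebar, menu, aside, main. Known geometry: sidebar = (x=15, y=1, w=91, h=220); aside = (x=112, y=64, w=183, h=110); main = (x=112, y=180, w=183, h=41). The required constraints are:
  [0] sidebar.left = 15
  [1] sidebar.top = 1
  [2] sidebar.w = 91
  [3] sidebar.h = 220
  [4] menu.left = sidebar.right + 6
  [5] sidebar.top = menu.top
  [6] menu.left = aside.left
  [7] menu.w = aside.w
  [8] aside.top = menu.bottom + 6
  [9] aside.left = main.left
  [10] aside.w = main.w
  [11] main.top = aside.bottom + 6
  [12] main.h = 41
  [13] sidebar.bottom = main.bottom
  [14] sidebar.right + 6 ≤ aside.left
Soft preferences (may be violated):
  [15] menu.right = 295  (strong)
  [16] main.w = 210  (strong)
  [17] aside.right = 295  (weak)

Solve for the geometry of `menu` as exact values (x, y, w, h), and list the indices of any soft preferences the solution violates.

1. menu.x = 112  [menu.left = sidebar.right + 6]
2. menu.y = 1  [sidebar.top = menu.top]
3. menu.w = 183  [menu.w = aside.w]
4. menu.h = 57  [aside.top = menu.bottom + 6]

menu = (x=112, y=1, w=183, h=57)
violated soft preferences: 16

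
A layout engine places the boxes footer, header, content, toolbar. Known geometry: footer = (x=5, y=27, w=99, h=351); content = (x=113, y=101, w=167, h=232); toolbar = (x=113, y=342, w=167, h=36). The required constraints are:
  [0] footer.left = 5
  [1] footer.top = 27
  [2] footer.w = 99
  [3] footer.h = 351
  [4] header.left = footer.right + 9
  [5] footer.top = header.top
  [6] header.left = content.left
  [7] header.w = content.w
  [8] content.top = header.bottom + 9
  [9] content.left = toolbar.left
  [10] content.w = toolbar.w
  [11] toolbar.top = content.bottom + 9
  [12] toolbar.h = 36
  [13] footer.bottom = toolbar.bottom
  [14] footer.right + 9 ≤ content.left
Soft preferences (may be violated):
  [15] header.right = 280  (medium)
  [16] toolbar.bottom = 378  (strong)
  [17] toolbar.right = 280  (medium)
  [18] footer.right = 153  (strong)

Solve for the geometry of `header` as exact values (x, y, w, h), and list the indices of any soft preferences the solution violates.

header = (x=113, y=27, w=167, h=65)
violated soft preferences: 18

1. header.x = 113  [header.left = footer.right + 9]
2. header.y = 27  [footer.top = header.top]
3. header.w = 167  [header.w = content.w]
4. header.h = 65  [content.top = header.bottom + 9]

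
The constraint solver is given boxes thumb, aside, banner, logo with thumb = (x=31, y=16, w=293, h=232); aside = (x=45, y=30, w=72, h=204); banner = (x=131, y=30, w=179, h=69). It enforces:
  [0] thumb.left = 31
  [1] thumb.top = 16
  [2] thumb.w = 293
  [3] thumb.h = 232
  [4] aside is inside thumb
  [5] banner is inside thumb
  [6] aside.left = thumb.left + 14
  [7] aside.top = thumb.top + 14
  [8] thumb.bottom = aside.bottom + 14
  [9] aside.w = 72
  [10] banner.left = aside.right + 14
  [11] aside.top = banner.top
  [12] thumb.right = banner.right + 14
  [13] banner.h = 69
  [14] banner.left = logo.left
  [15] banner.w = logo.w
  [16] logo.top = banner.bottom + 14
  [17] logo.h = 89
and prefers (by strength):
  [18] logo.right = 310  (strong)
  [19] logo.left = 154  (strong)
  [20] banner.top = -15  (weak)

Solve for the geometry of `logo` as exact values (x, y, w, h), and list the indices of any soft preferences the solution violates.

1. logo.x = 131  [banner.left = logo.left]
2. logo.w = 179  [banner.w = logo.w]
3. logo.y = 113  [logo.top = banner.bottom + 14]
4. logo.h = 89  [logo.h = 89]

logo = (x=131, y=113, w=179, h=89)
violated soft preferences: 19, 20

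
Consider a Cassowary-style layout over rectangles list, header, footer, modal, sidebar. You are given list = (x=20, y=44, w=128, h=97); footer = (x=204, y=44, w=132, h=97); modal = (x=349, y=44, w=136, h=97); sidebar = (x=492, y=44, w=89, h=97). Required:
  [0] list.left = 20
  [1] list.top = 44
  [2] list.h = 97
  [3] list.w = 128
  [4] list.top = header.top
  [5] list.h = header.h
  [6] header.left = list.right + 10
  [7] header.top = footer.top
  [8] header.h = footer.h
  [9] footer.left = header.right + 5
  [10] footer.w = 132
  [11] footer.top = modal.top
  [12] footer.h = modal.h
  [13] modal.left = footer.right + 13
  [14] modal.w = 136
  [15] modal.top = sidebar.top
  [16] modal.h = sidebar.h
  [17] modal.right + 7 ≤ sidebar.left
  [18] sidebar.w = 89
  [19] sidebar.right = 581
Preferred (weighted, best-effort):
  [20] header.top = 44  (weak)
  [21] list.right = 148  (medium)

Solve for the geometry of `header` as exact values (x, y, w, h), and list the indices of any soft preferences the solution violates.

header = (x=158, y=44, w=41, h=97)
violated soft preferences: none

1. header.y = 44  [list.top = header.top]
2. header.h = 97  [list.h = header.h]
3. header.x = 158  [header.left = list.right + 10]
4. header.w = 41  [footer.left = header.right + 5]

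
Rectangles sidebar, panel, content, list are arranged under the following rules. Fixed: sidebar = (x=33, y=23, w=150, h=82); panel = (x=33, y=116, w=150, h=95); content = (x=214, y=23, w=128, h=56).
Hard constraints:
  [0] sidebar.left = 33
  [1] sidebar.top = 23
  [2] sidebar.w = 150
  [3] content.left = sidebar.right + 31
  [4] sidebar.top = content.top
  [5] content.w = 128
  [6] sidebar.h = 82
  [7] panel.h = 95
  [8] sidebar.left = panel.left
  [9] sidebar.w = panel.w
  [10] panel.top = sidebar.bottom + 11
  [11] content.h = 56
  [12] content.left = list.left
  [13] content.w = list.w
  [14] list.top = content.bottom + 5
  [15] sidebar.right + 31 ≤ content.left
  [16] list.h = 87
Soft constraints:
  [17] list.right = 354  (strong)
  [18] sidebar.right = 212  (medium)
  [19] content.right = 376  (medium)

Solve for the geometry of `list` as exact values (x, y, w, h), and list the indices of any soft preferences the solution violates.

list = (x=214, y=84, w=128, h=87)
violated soft preferences: 17, 18, 19

1. list.x = 214  [content.left = list.left]
2. list.w = 128  [content.w = list.w]
3. list.y = 84  [list.top = content.bottom + 5]
4. list.h = 87  [list.h = 87]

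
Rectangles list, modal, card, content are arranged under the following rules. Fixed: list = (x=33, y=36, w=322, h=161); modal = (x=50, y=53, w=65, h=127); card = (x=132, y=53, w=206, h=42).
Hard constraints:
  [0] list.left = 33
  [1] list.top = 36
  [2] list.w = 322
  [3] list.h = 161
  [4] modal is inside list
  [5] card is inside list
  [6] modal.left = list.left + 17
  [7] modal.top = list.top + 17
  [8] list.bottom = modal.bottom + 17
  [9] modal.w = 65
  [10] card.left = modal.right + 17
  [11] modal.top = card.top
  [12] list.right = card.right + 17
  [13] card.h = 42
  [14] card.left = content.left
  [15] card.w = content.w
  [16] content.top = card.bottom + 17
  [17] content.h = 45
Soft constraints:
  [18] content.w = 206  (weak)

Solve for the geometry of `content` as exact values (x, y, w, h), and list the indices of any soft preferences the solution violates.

content = (x=132, y=112, w=206, h=45)
violated soft preferences: none

1. content.x = 132  [card.left = content.left]
2. content.w = 206  [card.w = content.w]
3. content.y = 112  [content.top = card.bottom + 17]
4. content.h = 45  [content.h = 45]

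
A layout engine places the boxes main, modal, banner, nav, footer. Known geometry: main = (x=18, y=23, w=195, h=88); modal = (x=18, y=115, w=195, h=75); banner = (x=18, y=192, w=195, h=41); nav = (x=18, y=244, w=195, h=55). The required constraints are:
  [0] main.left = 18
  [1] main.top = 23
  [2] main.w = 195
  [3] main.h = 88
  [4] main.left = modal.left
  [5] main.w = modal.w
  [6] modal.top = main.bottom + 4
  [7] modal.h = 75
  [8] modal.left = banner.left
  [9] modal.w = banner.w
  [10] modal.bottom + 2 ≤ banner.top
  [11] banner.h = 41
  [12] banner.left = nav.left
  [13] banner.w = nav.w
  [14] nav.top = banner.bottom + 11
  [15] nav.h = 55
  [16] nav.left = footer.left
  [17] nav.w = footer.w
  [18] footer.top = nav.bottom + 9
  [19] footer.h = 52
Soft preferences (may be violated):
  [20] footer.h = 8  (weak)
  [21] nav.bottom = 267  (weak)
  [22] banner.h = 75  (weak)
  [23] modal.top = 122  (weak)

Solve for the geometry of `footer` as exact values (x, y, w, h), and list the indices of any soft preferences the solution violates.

1. footer.x = 18  [nav.left = footer.left]
2. footer.w = 195  [nav.w = footer.w]
3. footer.y = 308  [footer.top = nav.bottom + 9]
4. footer.h = 52  [footer.h = 52]

footer = (x=18, y=308, w=195, h=52)
violated soft preferences: 20, 21, 22, 23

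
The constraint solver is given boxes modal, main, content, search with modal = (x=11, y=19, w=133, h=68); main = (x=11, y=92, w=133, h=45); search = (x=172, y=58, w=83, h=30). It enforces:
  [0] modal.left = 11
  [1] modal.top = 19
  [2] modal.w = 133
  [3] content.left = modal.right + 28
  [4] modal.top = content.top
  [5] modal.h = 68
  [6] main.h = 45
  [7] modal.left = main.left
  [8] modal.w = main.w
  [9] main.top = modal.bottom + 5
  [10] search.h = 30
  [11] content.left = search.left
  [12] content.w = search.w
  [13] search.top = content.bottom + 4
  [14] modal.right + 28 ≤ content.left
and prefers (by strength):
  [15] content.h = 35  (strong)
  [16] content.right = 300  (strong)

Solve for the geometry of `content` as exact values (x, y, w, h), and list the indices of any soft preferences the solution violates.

content = (x=172, y=19, w=83, h=35)
violated soft preferences: 16

1. content.x = 172  [content.left = modal.right + 28]
2. content.y = 19  [modal.top = content.top]
3. content.w = 83  [content.w = search.w]
4. content.h = 35  [search.top = content.bottom + 4]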